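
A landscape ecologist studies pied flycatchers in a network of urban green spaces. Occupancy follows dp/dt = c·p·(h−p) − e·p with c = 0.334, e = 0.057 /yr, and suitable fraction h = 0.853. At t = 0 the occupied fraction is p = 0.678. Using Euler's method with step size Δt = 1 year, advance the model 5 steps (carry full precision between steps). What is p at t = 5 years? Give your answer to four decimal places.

0.6811

Update rule: p ← p + [c·p·(h−p) − e·p]·Δt with Δt = 1.
step 1: Δp = +0.00098, p = 0.67898
step 2: Δp = +0.00076, p = 0.67974
step 3: Δp = +0.00059, p = 0.68033
step 4: Δp = +0.00046, p = 0.68079
step 5: Δp = +0.00035, p = 0.68114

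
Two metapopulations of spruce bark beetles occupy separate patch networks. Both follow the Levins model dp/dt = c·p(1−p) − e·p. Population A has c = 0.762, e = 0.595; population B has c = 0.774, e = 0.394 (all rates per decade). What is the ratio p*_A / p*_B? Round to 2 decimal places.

A: p*_A = 1 − 0.595/0.762 = 0.2192.
B: p*_B = 1 − 0.394/0.774 = 0.4910.
p*_A / p*_B = 0.2192/0.4910 = 0.4464.

0.45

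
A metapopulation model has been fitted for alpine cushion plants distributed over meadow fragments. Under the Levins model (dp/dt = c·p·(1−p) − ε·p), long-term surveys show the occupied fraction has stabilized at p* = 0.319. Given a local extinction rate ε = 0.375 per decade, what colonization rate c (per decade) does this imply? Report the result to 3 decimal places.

At equilibrium c(1−p*) = ε, so c = ε/(1−p*).
c = 0.375/(1 − 0.319) = 0.375/0.6810 = 0.5507.

0.551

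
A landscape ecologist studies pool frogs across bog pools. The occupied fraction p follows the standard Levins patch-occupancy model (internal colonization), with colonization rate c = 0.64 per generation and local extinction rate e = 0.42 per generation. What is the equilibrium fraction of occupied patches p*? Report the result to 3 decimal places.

0.344

At equilibrium, colonization balances extinction: c·p*·(1−p*) = e·p*.
So p* = 1 − e/c = 1 − 0.42/0.64 = 1 − 0.6562 = 0.3438.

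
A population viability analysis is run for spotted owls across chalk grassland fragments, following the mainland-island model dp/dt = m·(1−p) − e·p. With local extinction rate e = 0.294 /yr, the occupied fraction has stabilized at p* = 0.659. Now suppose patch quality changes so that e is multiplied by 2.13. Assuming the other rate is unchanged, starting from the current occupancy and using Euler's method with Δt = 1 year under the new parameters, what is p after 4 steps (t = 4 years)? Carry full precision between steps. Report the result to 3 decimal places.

0.476

Balance m(1−p*) = e·p* gives m = e·p*/(1−p*) = 0.294×0.65900/0.34100 = 0.56817.
Starting from p₀ = 0.65900; update p ← p + (dp/dt)·Δt with the new parameters.
  1  |  dp/dt·Δt = -0.218933  |  p_1 = 0.440067
  2  |  dp/dt·Δt = +0.042558  |  p_2 = 0.482625
  3  |  dp/dt·Δt = -0.008273  |  p_3 = 0.474352
  4  |  dp/dt·Δt = +0.001608  |  p_4 = 0.475961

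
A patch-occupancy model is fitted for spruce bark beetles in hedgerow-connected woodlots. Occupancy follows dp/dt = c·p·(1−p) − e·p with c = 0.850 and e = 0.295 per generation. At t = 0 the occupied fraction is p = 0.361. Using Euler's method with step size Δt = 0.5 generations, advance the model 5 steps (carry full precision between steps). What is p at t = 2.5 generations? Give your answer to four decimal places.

0.5508

Update rule: p ← p + [c·p·(1−p) − e·p]·Δt with Δt = 0.5.
p: 0.36100 → 0.40579  (Δp = +0.04479)
p: 0.40579 → 0.44841  (Δp = +0.04262)
p: 0.44841 → 0.48739  (Δp = +0.03898)
p: 0.48739 → 0.52168  (Δp = +0.03429)
p: 0.52168 → 0.55079  (Δp = +0.02910)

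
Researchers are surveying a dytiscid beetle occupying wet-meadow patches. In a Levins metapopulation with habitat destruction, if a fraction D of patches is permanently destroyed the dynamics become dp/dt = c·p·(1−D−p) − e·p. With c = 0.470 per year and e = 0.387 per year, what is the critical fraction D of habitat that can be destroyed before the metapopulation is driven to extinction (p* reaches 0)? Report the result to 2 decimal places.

The nontrivial equilibrium is p* = (1−D) − e/c; extinction occurs when this hits zero.
So D_crit = 1 − e/c = 1 − 0.387/0.470 = 1 − 0.8234 = 0.1766.
This equals the undisturbed p*, a classic result of Lande's extension.

0.18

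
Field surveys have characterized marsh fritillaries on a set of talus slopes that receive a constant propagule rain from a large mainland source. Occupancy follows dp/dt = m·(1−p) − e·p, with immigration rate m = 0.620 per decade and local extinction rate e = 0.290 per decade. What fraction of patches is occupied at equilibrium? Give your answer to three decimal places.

Setting dp/dt = 0: m − m·p* = e·p*, so m = (m+e)·p*.
p* = m/(m+e) = 0.620/(0.620+0.290) = 0.620/0.9100 = 0.6813.

0.681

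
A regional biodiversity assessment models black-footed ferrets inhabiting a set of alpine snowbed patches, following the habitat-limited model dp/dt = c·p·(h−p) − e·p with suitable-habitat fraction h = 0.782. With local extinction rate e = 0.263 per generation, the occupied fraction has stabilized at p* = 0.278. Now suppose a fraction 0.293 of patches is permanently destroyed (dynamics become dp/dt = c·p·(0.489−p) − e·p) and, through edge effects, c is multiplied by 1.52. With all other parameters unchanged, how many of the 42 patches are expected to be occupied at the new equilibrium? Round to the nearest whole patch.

Balance c(h−p*) = e gives c = e/(0.782 − 0.27800) = 0.263/0.50400 = 0.52183.
New p* = 0.489 − e/c = 0.489 − 0.26300/0.79318 = 0.15742.
Expected occupied = 42 × 0.15742 = 6.61 ≈ 7.

7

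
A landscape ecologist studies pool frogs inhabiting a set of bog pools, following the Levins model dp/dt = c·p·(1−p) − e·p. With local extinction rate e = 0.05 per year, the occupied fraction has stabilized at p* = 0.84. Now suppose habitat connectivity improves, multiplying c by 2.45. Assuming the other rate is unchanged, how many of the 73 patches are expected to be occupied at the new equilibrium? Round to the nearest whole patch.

Balance c(1−p*) = e gives c = e/(1 − 0.84000) = 0.05/0.16000 = 0.31250.
New p* = 1 − e/c = 1 − 0.05000/0.76562 = 0.93469.
Expected occupied = 73 × 0.93469 = 68.23 ≈ 68.

68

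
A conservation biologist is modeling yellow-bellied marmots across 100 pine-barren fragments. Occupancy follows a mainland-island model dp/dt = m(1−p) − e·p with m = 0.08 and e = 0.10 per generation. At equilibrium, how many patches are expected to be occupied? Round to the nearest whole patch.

44

p* = m/(m+e) = 0.08/0.1800 = 0.4444.
Expected occupied patches = N × p* = 100 × 0.4444 = 44.44 ≈ 44.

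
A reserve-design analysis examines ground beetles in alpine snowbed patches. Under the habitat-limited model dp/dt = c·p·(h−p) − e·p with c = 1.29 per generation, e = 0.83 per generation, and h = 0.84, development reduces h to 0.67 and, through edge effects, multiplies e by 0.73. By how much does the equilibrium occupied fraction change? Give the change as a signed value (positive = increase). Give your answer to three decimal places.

Before: p* = h − e/c = 0.84 − 0.83/1.29 = 0.84 − 0.6434 = 0.1966.
After: c = 1.29, e = 0.6059, h = 0.67; p* = 0.67 − 0.6059/1.29 = 0.2003.
Δp* = 0.2003 − 0.1966 = +0.0037.

0.004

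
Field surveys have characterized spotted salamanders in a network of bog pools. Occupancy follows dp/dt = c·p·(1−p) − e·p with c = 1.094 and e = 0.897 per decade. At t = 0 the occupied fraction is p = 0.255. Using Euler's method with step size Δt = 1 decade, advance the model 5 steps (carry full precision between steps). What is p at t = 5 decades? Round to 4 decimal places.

0.1983

Update rule: p ← p + [c·p·(1−p) − e·p]·Δt with Δt = 1.
t = 1: p = 0.25500 + (-0.02090) = 0.23410
t = 2: p = 0.23410 + (-0.01384) = 0.22026
t = 3: p = 0.22026 + (-0.00968) = 0.21058
t = 4: p = 0.21058 + (-0.00703) = 0.20355
t = 5: p = 0.20355 + (-0.00523) = 0.19832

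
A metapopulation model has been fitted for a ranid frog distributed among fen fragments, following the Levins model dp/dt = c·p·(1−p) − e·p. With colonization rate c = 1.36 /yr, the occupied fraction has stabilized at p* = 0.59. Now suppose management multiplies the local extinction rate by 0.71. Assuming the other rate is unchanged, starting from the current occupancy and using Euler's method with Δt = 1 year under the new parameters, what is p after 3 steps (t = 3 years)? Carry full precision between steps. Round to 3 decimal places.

0.709

Balance c(1−p*) = e gives e = 1.36×(1 − 0.59000) = 0.55760.
Starting from p₀ = 0.59000; update p ← p + (dp/dt)·Δt with the new parameters.
t = 1: p = 0.59000 + (+0.09541) = 0.68541
t = 2: p = 0.68541 + (+0.02190) = 0.70731
t = 3: p = 0.70731 + (+0.00153) = 0.70884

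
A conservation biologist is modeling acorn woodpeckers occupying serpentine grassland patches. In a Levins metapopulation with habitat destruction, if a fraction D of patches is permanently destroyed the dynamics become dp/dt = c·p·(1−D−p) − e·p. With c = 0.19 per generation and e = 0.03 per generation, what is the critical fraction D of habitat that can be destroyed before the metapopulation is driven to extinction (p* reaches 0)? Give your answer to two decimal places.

The nontrivial equilibrium is p* = (1−D) − e/c; extinction occurs when this hits zero.
So D_crit = 1 − e/c = 1 − 0.03/0.19 = 1 − 0.1579 = 0.8421.
Note this equals the original equilibrium occupancy — the Levins extinction-debt result.

0.84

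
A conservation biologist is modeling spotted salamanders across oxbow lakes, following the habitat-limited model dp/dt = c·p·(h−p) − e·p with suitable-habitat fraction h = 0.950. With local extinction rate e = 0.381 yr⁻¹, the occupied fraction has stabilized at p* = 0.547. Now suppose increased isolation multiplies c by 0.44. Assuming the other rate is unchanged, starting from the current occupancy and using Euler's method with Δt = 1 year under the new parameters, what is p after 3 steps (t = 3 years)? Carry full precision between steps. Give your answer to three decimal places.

Balance c(h−p*) = e gives c = e/(0.95 − 0.54700) = 0.381/0.40300 = 0.94541.
Starting from p₀ = 0.54700; update p ← p + (dp/dt)·Δt with the new parameters.
  1  |  dp/dt·Δt = -0.116708  |  p_1 = 0.430292
  2  |  dp/dt·Δt = -0.070917  |  p_2 = 0.359375
  3  |  dp/dt·Δt = -0.048628  |  p_3 = 0.310747

0.311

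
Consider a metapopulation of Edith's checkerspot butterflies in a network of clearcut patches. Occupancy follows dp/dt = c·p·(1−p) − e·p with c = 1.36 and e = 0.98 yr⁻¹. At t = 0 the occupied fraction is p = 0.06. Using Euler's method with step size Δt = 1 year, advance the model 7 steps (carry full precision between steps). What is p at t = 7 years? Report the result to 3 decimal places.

0.222

Update rule: p ← p + [c·p·(1−p) − e·p]·Δt with Δt = 1.
step 1: Δp = +0.01790, p = 0.07790
step 2: Δp = +0.02135, p = 0.09925
step 3: Δp = +0.02432, p = 0.12357
step 4: Δp = +0.02619, p = 0.14976
step 5: Δp = +0.02641, p = 0.17617
step 6: Δp = +0.02474, p = 0.20090
step 7: Δp = +0.02145, p = 0.22236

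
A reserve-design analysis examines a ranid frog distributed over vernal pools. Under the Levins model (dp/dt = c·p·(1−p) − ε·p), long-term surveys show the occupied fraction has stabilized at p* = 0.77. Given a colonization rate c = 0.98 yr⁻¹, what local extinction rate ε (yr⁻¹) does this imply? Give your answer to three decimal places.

At equilibrium c(1−p*) = ε.
ε = 0.98 × (1 − 0.77) = 0.98 × 0.2300 = 0.2254.

0.225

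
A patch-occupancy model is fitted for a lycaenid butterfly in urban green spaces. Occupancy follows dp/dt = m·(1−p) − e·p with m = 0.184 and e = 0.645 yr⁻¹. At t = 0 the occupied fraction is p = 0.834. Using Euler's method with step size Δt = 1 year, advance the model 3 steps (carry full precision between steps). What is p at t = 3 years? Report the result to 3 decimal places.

0.225

Update rule: p ← p + [m·(1−p) − e·p]·Δt with Δt = 1.
p: 0.83400 → 0.32661  (Δp = -0.50739)
p: 0.32661 → 0.23985  (Δp = -0.08676)
p: 0.23985 → 0.22501  (Δp = -0.01484)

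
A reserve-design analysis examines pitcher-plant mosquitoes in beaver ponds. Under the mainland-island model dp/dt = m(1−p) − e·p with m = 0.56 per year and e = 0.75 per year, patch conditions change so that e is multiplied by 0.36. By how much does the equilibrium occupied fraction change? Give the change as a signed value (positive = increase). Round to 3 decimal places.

Before: p* = 0.56/(0.56+0.75) = 0.4275.
After: m = 0.56, e = 0.27; p* = 0.56/0.8300 = 0.6747.
Δp* = 0.6747 − 0.4275 = +0.2472.

0.247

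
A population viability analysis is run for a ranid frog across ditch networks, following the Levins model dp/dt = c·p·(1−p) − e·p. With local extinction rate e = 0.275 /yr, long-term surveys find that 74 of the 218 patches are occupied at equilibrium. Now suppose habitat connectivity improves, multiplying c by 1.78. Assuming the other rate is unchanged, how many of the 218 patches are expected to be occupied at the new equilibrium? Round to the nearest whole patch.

137

Observed p* = 74/218 = 0.33945.
Balance c(1−p*) = e gives c = e/(1 − 0.33945) = 0.275/0.66055 = 0.41632.
New p* = 1 − e/c = 1 − 0.27500/0.74105 = 0.62890.
Expected occupied = 218 × 0.62890 = 137.10 ≈ 137.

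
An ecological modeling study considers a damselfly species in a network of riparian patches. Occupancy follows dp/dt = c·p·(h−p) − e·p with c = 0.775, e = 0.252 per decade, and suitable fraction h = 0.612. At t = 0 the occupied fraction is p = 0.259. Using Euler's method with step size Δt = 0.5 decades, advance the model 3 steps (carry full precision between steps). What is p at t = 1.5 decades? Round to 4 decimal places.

Update rule: p ← p + [c·p·(h−p) − e·p]·Δt with Δt = 0.5.
t = 0.5: p = 0.25900 + (+0.00279) = 0.26179
t = 1: p = 0.26179 + (+0.00254) = 0.26433
t = 1.5: p = 0.26433 + (+0.00231) = 0.26664

0.2666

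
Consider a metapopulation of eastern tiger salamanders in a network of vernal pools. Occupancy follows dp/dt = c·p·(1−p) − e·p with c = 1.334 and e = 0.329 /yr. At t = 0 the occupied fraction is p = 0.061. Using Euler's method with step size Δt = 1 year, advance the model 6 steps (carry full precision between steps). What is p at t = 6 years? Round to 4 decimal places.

0.7505

Update rule: p ← p + [c·p·(1−p) − e·p]·Δt with Δt = 1.
p: 0.06100 → 0.11734  (Δp = +0.05634)
p: 0.11734 → 0.21690  (Δp = +0.09956)
p: 0.21690 → 0.37213  (Δp = +0.15523)
p: 0.37213 → 0.56138  (Δp = +0.18926)
p: 0.56138 → 0.70516  (Δp = +0.14378)
p: 0.70516 → 0.75051  (Δp = +0.04535)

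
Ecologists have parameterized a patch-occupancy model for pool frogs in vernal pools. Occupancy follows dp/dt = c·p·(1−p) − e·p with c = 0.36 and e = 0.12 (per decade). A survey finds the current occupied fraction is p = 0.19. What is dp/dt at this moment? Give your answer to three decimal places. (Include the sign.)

Colonization term: c·p·(1−p) = 0.36×0.19×0.8100 = 0.05540.
Extinction term: e·p = 0.02280.
dp/dt = 0.05540 − 0.02280 = 0.03260.

0.033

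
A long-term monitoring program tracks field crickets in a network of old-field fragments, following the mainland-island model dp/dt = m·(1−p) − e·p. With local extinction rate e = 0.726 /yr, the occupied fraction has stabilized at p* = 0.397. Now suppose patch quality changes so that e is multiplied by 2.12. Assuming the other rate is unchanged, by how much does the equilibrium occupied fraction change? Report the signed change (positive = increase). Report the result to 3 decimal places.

-0.160

Balance m(1−p*) = e·p* gives m = e·p*/(1−p*) = 0.726×0.39700/0.60300 = 0.47798.
New p* = m/(m+e) = 0.47798/(0.47798+1.53912) = 0.23696.
Δp* = 0.23696 − 0.39700 = -0.16004.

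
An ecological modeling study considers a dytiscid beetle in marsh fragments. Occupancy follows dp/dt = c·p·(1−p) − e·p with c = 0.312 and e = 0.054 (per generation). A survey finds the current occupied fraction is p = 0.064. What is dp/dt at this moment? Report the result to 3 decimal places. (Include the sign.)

Colonization term: c·p·(1−p) = 0.312×0.064×0.9360 = 0.01869.
Extinction term: e·p = 0.00346.
dp/dt = 0.01869 − 0.00346 = 0.01523.

0.015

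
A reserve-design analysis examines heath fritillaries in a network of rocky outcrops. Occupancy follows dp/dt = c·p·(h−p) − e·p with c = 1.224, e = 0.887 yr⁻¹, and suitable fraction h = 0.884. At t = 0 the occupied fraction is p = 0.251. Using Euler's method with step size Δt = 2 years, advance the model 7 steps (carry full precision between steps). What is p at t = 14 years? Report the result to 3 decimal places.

0.161

Update rule: p ← p + [c·p·(h−p) − e·p]·Δt with Δt = 2.
  1  |  dp/dt·Δt = -0.056328  |  p_1 = 0.194672
  2  |  dp/dt·Δt = -0.016844  |  p_2 = 0.177828
  3  |  dp/dt·Δt = -0.008054  |  p_3 = 0.169774
  4  |  dp/dt·Δt = -0.004342  |  p_4 = 0.165432
  5  |  dp/dt·Δt = -0.002472  |  p_5 = 0.162960
  6  |  dp/dt·Δt = -0.001449  |  p_6 = 0.161510
  7  |  dp/dt·Δt = -0.000863  |  p_7 = 0.160647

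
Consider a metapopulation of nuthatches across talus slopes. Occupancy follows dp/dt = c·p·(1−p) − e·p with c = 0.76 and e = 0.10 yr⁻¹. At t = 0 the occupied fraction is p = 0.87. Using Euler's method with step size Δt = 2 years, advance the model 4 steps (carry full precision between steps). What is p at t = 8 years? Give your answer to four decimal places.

Update rule: p ← p + [c·p·(1−p) − e·p]·Δt with Δt = 2.
step 1: Δp = -0.00209, p = 0.86791
step 2: Δp = +0.00067, p = 0.86858
step 3: Δp = -0.00021, p = 0.86837
step 4: Δp = +0.00007, p = 0.86844

0.8684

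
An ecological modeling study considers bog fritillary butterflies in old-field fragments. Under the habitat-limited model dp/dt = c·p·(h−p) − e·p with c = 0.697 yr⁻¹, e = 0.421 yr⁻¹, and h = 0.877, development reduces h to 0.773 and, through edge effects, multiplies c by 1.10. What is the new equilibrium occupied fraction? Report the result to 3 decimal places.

0.224

Before: p* = h − e/c = 0.877 − 0.421/0.697 = 0.877 − 0.6040 = 0.2730.
After: c = 0.7667, e = 0.421, h = 0.773; p* = 0.773 − 0.421/0.7667 = 0.2239.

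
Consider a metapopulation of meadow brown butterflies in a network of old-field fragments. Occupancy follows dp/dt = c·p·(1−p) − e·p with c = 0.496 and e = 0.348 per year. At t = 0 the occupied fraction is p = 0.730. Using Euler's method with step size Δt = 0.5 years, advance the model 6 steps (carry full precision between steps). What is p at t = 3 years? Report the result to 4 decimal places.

0.4655

Update rule: p ← p + [c·p·(1−p) − e·p]·Δt with Δt = 0.5.
  1  |  dp/dt·Δt = -0.078139  |  p_1 = 0.651861
  2  |  dp/dt·Δt = -0.057143  |  p_2 = 0.594718
  3  |  dp/dt·Δt = -0.043706  |  p_3 = 0.551012
  4  |  dp/dt·Δt = -0.034521  |  p_4 = 0.516490
  5  |  dp/dt·Δt = -0.027937  |  p_5 = 0.488554
  6  |  dp/dt·Δt = -0.023041  |  p_6 = 0.465513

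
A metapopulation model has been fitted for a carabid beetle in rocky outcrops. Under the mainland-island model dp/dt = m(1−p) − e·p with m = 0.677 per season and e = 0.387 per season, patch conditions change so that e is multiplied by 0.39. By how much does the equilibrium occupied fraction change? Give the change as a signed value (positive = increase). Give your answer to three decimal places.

Before: p* = 0.677/(0.677+0.387) = 0.6363.
After: m = 0.677, e = 0.15093; p* = 0.677/0.8279 = 0.8177.
Δp* = 0.8177 − 0.6363 = +0.1814.

0.181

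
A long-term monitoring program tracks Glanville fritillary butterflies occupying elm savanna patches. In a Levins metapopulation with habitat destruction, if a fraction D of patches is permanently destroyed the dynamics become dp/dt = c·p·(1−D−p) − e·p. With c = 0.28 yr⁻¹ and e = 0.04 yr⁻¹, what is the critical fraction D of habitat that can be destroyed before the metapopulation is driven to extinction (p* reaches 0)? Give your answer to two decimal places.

The nontrivial equilibrium is p* = (1−D) − e/c; extinction occurs when this hits zero.
So D_crit = 1 − e/c = 1 − 0.04/0.28 = 1 − 0.1429 = 0.8571.
This equals the undisturbed p*, a classic result of Lande's extension.

0.86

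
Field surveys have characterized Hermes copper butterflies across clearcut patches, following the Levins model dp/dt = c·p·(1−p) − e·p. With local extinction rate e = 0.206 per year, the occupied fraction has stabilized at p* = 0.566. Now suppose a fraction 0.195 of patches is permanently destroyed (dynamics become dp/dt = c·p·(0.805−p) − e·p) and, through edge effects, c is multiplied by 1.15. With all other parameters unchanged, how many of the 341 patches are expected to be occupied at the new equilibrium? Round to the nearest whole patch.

Balance c(1−p*) = e gives c = e/(1 − 0.56600) = 0.206/0.43400 = 0.47465.
New p* = 0.805 − e/c = 0.805 − 0.20600/0.54585 = 0.42761.
Expected occupied = 341 × 0.42761 = 145.82 ≈ 146.

146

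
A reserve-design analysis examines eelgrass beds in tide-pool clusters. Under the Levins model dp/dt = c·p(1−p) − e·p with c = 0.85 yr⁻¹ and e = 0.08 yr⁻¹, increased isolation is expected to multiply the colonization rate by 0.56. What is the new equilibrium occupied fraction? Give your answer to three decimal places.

0.832

Before: p* = 1 − 0.08/0.85 = 0.9059.
After the change, c = 0.476, e = 0.08, so p* = 1 − 0.08/0.476 = 0.8319.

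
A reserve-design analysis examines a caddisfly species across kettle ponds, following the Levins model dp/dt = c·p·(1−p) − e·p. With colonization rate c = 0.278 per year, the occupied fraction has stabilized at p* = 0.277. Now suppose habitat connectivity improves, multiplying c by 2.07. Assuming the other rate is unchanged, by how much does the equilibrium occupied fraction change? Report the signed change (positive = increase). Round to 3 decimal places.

0.374

Balance c(1−p*) = e gives e = 0.278×(1 − 0.27700) = 0.20099.
New p* = 1 − e/c = 1 − 0.20099/0.57546 = 0.65073.
Δp* = 0.65073 − 0.27700 = +0.37373.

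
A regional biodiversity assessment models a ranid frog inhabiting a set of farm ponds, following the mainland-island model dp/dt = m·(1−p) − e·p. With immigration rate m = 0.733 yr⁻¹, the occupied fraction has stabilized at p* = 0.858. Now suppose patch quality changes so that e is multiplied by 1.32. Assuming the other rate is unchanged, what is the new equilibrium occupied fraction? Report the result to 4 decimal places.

Balance m(1−p*) = e·p* gives e = m(1−p*)/p* = 0.733×0.14200/0.85800 = 0.12131.
New p* = m/(m+e) = 0.73300/(0.73300+0.16013) = 0.82071.

0.8207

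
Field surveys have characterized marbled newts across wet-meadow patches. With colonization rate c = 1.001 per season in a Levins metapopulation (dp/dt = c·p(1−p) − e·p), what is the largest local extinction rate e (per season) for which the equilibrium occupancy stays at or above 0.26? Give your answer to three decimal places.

1 − e/c ≥ 0.26 ⇒ e ≤ c(1 − 0.26) = 1.001 × 0.7400.
e_max = 0.7407.

0.741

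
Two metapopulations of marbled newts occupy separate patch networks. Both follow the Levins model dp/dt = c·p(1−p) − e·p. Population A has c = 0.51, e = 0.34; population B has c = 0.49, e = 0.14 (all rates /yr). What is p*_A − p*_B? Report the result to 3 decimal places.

A: p*_A = 1 − 0.34/0.51 = 0.3333.
B: p*_B = 1 − 0.14/0.49 = 0.7143.
p*_A − p*_B = 0.3333 − 0.7143 = -0.3810.

-0.381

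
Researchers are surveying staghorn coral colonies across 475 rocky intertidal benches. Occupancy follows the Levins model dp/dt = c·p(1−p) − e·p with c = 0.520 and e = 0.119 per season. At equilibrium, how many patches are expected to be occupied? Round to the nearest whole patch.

366

p* = 1 − e/c = 1 − 0.119/0.520 = 0.7712.
Expected occupied patches = N × p* = 475 × 0.7712 = 366.30 ≈ 366.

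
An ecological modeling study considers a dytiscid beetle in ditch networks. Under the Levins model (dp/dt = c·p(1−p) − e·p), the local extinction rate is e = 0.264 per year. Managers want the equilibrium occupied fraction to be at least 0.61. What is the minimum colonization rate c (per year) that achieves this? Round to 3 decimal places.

p* = 1 − e/c ≥ 0.61 requires e/c ≤ 0.3900, i.e. c ≥ e/0.3900.
c_min = 0.264/0.3900 = 0.6769.

0.677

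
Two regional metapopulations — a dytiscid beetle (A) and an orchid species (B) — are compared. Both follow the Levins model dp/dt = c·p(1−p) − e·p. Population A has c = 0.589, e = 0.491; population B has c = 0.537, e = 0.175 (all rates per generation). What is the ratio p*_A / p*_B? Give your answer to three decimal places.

0.247

A: p*_A = 1 − 0.491/0.589 = 0.1664.
B: p*_B = 1 − 0.175/0.537 = 0.6741.
p*_A / p*_B = 0.1664/0.6741 = 0.2468.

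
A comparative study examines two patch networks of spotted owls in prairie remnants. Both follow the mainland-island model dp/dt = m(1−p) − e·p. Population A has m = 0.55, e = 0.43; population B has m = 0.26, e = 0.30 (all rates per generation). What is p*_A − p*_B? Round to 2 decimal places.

0.10

A: p*_A = m/(m+e) = 0.55/0.9800 = 0.5612.
B: p*_B = 0.26/0.5600 = 0.4643.
p*_A − p*_B = 0.5612 − 0.4643 = 0.0969.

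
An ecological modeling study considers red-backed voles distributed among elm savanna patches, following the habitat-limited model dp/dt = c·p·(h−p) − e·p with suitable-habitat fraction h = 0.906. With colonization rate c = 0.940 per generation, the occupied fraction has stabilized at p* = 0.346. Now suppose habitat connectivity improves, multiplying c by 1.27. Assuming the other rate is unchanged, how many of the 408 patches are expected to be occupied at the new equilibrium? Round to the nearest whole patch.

190

Balance c(h−p*) = e gives e = 0.940×(0.906 − 0.34600) = 0.52640.
New p* = 0.906 − e/c = 0.906 − 0.52640/1.19380 = 0.46506.
Expected occupied = 408 × 0.46506 = 189.74 ≈ 190.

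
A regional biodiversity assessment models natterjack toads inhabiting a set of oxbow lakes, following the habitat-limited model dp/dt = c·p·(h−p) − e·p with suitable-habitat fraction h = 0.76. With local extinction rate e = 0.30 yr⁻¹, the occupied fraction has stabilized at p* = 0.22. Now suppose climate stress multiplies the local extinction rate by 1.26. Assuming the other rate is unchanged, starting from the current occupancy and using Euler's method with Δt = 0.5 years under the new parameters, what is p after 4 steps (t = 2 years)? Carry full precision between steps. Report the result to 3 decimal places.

0.190

Balance c(h−p*) = e gives c = e/(0.76 − 0.22000) = 0.30/0.54000 = 0.55556.
Starting from p₀ = 0.22000; update p ← p + (dp/dt)·Δt with the new parameters.
step 1: Δp = -0.00858, p = 0.21142
step 2: Δp = -0.00774, p = 0.20368
step 3: Δp = -0.00702, p = 0.19666
step 4: Δp = -0.00639, p = 0.19026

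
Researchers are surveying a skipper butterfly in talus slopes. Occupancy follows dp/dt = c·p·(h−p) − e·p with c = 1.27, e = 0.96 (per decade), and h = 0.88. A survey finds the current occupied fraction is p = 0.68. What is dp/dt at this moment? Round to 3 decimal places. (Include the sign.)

-0.480

Colonization term: c·p·(h−p) = 1.27×0.68×0.2000 = 0.17272.
Extinction term: e·p = 0.65280.
dp/dt = 0.17272 − 0.65280 = -0.48008.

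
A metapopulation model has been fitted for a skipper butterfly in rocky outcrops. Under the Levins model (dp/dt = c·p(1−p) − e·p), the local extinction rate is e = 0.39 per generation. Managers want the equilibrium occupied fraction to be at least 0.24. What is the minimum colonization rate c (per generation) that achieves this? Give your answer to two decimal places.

0.51

p* = 1 − e/c ≥ 0.24 requires e/c ≤ 0.7600, i.e. c ≥ e/0.7600.
c_min = 0.39/0.7600 = 0.5132.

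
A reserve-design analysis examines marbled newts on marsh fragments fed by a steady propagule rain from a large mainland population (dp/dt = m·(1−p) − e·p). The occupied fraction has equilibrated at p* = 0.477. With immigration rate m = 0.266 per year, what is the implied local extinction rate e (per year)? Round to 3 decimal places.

At equilibrium m(1−p*) = e·p*, so e = m(1−p*)/p*.
e = 0.266 × 0.5230 / 0.477 = 0.2917.

0.292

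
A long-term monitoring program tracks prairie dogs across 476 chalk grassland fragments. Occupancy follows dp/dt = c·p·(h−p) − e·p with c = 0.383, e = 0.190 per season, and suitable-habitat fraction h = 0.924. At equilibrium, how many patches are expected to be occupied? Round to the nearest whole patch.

p* = h − e/c = 0.924 − 0.4961 = 0.4279.
Expected occupied patches = N × p* = 476 × 0.4279 = 203.69 ≈ 204.

204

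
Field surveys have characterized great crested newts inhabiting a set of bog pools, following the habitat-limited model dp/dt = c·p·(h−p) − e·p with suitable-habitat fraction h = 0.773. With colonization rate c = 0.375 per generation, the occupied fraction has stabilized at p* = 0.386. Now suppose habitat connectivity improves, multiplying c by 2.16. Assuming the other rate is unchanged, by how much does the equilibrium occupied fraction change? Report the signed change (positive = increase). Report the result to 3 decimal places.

Balance c(h−p*) = e gives e = 0.375×(0.773 − 0.38600) = 0.14513.
New p* = 0.773 − e/c = 0.773 − 0.14513/0.81000 = 0.59383.
Δp* = 0.59383 − 0.38600 = +0.20783.

0.208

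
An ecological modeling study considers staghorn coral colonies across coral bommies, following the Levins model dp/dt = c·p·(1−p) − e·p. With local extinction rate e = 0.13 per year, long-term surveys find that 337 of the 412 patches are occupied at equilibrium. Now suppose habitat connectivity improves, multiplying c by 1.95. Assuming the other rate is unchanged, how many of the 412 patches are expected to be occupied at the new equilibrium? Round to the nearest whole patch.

Observed p* = 337/412 = 0.81796.
Balance c(1−p*) = e gives c = e/(1 − 0.81796) = 0.13/0.18204 = 0.71413.
New p* = 1 − e/c = 1 − 0.13000/1.39255 = 0.90665.
Expected occupied = 412 × 0.90665 = 373.54 ≈ 374.

374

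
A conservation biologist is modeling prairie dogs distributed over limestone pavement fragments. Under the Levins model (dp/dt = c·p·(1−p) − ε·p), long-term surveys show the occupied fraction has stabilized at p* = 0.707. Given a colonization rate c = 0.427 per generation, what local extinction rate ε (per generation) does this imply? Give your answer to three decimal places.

At equilibrium c(1−p*) = ε.
ε = 0.427 × (1 − 0.707) = 0.427 × 0.2930 = 0.1251.

0.125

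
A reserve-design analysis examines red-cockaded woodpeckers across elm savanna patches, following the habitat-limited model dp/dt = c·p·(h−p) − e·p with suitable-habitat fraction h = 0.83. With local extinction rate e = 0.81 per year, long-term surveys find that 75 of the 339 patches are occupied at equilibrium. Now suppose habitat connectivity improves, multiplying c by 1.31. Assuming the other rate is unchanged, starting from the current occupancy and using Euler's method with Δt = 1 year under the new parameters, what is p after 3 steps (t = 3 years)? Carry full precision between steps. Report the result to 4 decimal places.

0.3450

Observed p* = 75/339 = 0.22124.
Balance c(h−p*) = e gives c = e/(0.83 − 0.22124) = 0.81/0.60876 = 1.33057.
Starting from p₀ = 0.22124; update p ← p + (dp/dt)·Δt with the new parameters.
p: 0.22124 → 0.27679  (Δp = +0.05555)
p: 0.27679 → 0.31949  (Δp = +0.04270)
p: 0.31949 → 0.34500  (Δp = +0.02551)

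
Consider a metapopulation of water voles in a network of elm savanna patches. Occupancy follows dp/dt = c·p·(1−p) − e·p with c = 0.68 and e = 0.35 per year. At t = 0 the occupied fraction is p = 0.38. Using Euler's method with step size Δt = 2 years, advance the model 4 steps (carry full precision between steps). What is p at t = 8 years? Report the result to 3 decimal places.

0.483

Update rule: p ← p + [c·p·(1−p) − e·p]·Δt with Δt = 2.
step 1: Δp = +0.05442, p = 0.43442
step 2: Δp = +0.03006, p = 0.46448
step 3: Δp = +0.01315, p = 0.47763
step 4: Δp = +0.00498, p = 0.48261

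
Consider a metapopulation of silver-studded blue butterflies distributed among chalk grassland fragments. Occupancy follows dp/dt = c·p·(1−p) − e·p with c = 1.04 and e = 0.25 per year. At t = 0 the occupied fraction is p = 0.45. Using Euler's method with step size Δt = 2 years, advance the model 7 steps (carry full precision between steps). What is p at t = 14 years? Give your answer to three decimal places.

0.759

Update rule: p ← p + [c·p·(1−p) − e·p]·Δt with Δt = 2.
p: 0.45000 → 0.73980  (Δp = +0.28980)
p: 0.73980 → 0.77029  (Δp = +0.03049)
p: 0.77029 → 0.75319  (Δp = -0.01711)
p: 0.75319 → 0.76326  (Δp = +0.01007)
p: 0.76326 → 0.75747  (Δp = -0.00578)
p: 0.75747 → 0.76085  (Δp = +0.00337)
p: 0.76085 → 0.75890  (Δp = -0.00195)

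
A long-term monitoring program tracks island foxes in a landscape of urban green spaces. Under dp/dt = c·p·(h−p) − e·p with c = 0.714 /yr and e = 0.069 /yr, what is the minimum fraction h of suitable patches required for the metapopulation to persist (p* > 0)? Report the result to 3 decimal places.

p* = h − e/c is positive only when h > e/c.
h_min = e/c = 0.069/0.714 = 0.0966.

0.097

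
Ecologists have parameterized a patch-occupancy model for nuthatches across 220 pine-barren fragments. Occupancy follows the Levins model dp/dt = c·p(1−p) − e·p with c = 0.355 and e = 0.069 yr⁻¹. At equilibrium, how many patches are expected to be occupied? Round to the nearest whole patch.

177

p* = 1 − e/c = 1 − 0.069/0.355 = 0.8056.
Expected occupied patches = N × p* = 220 × 0.8056 = 177.24 ≈ 177.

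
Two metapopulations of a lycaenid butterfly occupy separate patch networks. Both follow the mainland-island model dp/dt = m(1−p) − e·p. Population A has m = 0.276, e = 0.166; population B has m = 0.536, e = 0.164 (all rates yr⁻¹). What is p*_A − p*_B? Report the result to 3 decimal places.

-0.141

A: p*_A = m/(m+e) = 0.276/0.4420 = 0.6244.
B: p*_B = 0.536/0.7000 = 0.7657.
p*_A − p*_B = 0.6244 − 0.7657 = -0.1413.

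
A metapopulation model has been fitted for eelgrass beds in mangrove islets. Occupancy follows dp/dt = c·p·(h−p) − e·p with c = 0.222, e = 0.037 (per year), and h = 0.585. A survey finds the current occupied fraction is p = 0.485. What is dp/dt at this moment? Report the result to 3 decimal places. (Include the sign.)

Colonization term: c·p·(h−p) = 0.222×0.485×0.1000 = 0.01077.
Extinction term: e·p = 0.01794.
dp/dt = 0.01077 − 0.01794 = -0.00718.

-0.007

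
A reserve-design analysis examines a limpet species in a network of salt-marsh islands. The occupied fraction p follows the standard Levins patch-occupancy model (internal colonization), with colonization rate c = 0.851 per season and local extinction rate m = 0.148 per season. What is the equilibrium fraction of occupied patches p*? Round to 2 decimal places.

0.83

Setting dp/dt = 0 and dividing through by p* gives c·(1−p*) = m.
So p* = 1 − m/c = 1 − 0.148/0.851 = 1 − 0.1739 = 0.8261.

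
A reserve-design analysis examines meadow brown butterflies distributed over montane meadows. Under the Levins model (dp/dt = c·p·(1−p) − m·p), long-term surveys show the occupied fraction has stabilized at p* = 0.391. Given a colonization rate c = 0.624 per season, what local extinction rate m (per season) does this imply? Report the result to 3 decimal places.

At equilibrium c(1−p*) = m.
m = 0.624 × (1 − 0.391) = 0.624 × 0.6090 = 0.3800.

0.380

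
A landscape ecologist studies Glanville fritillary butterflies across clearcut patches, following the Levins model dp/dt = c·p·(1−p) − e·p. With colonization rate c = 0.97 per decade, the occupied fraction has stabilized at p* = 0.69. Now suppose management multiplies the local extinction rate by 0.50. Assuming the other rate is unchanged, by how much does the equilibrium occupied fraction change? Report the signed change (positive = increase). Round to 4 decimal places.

0.1550

Balance c(1−p*) = e gives e = 0.97×(1 − 0.69000) = 0.30070.
New p* = 1 − e/c = 1 − 0.15035/0.97000 = 0.84500.
Δp* = 0.84500 − 0.69000 = +0.15500.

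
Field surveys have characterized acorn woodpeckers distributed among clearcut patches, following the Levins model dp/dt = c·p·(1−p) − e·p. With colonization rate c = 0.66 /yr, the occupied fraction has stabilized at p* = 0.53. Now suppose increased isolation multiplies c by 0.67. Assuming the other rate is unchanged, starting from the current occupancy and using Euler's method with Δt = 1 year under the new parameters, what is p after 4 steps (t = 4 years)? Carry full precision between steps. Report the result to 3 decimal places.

0.391

Balance c(1−p*) = e gives e = 0.66×(1 − 0.53000) = 0.31020.
Starting from p₀ = 0.53000; update p ← p + (dp/dt)·Δt with the new parameters.
p: 0.53000 → 0.47575  (Δp = -0.05425)
p: 0.47575 → 0.43846  (Δp = -0.03729)
p: 0.43846 → 0.41132  (Δp = -0.02713)
p: 0.41132 → 0.39080  (Δp = -0.02052)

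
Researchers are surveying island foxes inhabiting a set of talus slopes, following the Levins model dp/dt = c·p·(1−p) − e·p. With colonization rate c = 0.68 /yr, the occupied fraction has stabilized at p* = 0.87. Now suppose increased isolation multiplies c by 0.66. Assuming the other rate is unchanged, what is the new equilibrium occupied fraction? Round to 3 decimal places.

Balance c(1−p*) = e gives e = 0.68×(1 − 0.87000) = 0.08840.
New p* = 1 − e/c = 1 − 0.08840/0.44880 = 0.80303.

0.803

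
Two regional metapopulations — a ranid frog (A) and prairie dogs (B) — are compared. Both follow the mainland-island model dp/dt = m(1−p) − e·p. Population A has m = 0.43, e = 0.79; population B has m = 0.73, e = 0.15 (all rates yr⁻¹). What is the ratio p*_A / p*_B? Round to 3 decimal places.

A: p*_A = m/(m+e) = 0.43/1.2200 = 0.3525.
B: p*_B = 0.73/0.8800 = 0.8295.
p*_A / p*_B = 0.3525/0.8295 = 0.4249.

0.425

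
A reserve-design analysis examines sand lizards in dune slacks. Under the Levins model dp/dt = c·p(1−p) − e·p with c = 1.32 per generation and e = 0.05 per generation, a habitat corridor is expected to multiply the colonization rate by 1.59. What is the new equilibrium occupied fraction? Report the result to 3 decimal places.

Before: p* = 1 − 0.05/1.32 = 0.9621.
After the change, c = 2.0988, e = 0.05, so p* = 1 − 0.05/2.0988 = 0.9762.

0.976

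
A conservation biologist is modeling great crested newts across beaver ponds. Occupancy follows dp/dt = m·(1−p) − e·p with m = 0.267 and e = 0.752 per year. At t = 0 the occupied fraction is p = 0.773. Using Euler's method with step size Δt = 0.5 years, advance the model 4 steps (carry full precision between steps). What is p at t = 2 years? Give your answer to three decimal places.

Update rule: p ← p + [m·(1−p) − e·p]·Δt with Δt = 0.5.
step 1: Δp = -0.26034, p = 0.51266
step 2: Δp = -0.12770, p = 0.38496
step 3: Δp = -0.06264, p = 0.32232
step 4: Δp = -0.03072, p = 0.29160

0.292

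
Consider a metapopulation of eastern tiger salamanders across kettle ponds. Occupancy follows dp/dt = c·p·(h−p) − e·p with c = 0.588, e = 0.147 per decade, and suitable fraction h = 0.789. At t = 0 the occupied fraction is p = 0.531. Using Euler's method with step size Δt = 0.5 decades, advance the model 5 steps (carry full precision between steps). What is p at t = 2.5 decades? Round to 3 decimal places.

0.536

Update rule: p ← p + [c·p·(h−p) − e·p]·Δt with Δt = 0.5.
p: 0.53100 → 0.53225  (Δp = +0.00125)
p: 0.53225 → 0.53331  (Δp = +0.00106)
p: 0.53331 → 0.53420  (Δp = +0.00089)
p: 0.53420 → 0.53495  (Δp = +0.00075)
p: 0.53495 → 0.53559  (Δp = +0.00064)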